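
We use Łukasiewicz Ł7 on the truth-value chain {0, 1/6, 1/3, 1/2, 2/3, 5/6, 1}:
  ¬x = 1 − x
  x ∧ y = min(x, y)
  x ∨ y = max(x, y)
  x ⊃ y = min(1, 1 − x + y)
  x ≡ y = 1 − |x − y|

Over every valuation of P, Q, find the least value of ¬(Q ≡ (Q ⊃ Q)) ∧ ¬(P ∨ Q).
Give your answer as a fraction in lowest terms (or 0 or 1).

0

Take P = 0, Q = 1:
Q ⊃ Q = 1 ⊃ 1 = 1
Q ≡ (Q ⊃ Q) = 1 ≡ 1 = 1
¬(Q ≡ (Q ⊃ Q)) = ¬1 = 0
P ∨ Q = 0 ∨ 1 = 1
¬(P ∨ Q) = ¬1 = 0
¬(Q ≡ (Q ⊃ Q)) ∧ ¬(P ∨ Q) = 0 ∧ 0 = 0
No assignment yields a value below 0, so this is the minimum.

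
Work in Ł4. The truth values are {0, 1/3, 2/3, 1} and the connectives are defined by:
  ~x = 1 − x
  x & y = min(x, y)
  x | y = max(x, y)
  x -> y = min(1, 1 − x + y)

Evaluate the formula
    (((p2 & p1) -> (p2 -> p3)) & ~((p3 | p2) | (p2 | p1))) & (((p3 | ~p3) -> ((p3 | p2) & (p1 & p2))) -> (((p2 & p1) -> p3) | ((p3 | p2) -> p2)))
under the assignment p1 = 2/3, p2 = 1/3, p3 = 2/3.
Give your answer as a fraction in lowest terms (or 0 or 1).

1/3

p2 & p1 = 1/3 & 2/3 = 1/3
p2 -> p3 = 1/3 -> 2/3 = 1
(p2 & p1) -> (p2 -> p3) = 1/3 -> 1 = 1
p3 | p2 = 2/3 | 1/3 = 2/3
p2 | p1 = 1/3 | 2/3 = 2/3
(p3 | p2) | (p2 | p1) = 2/3 | 2/3 = 2/3
~((p3 | p2) | (p2 | p1)) = ~2/3 = 1/3
((p2 & p1) -> (p2 -> p3)) & ~((p3 | p2) | (p2 | p1)) = 1 & 1/3 = 1/3
~p3 = ~2/3 = 1/3
p3 | ~p3 = 2/3 | 1/3 = 2/3
p3 | p2 = 2/3 | 1/3 = 2/3
p1 & p2 = 2/3 & 1/3 = 1/3
(p3 | p2) & (p1 & p2) = 2/3 & 1/3 = 1/3
(p3 | ~p3) -> ((p3 | p2) & (p1 & p2)) = 2/3 -> 1/3 = 2/3
p2 & p1 = 1/3 & 2/3 = 1/3
(p2 & p1) -> p3 = 1/3 -> 2/3 = 1
p3 | p2 = 2/3 | 1/3 = 2/3
(p3 | p2) -> p2 = 2/3 -> 1/3 = 2/3
((p2 & p1) -> p3) | ((p3 | p2) -> p2) = 1 | 2/3 = 1
((p3 | ~p3) -> ((p3 | p2) & (p1 & p2))) -> (((p2 & p1) -> p3) | ((p3 | p2) -> p2)) = 2/3 -> 1 = 1
(((p2 & p1) -> (p2 -> p3)) & ~((p3 | p2) | (p2 | p1))) & (((p3 | ~p3) -> ((p3 | p2) & (p1 & p2))) -> (((p2 & p1) -> p3) | ((p3 | p2) -> p2))) = 1/3 & 1 = 1/3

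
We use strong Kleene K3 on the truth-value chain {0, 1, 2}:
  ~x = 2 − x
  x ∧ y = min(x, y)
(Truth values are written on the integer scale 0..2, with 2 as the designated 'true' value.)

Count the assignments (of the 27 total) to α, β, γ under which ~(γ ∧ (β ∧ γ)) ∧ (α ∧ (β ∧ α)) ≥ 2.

value 2: 1 assignment (counts)
value 1: 9 assignments
value 0: 17 assignments
So 1 of the 27 assignments meets the threshold.

1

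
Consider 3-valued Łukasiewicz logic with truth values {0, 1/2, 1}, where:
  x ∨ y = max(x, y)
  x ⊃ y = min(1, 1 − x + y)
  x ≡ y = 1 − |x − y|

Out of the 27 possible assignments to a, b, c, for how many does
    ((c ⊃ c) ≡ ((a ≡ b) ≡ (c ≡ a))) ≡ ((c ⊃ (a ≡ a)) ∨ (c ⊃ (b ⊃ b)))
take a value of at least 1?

value 1: 11 assignments (counts)
value 1/2: 12 assignments
value 0: 4 assignments
So 11 of the 27 assignments meet the threshold.

11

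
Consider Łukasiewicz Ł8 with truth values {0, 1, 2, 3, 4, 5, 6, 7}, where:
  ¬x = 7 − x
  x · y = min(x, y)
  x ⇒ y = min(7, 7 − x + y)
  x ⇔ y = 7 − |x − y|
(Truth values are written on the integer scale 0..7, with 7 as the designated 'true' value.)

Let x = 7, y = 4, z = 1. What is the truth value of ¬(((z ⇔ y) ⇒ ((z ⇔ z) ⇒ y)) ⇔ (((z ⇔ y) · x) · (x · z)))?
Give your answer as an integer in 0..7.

z ⇔ y = 1 ⇔ 4 = 4
z ⇔ z = 1 ⇔ 1 = 7
(z ⇔ z) ⇒ y = 7 ⇒ 4 = 4
(z ⇔ y) ⇒ ((z ⇔ z) ⇒ y) = 4 ⇒ 4 = 7
z ⇔ y = 1 ⇔ 4 = 4
(z ⇔ y) · x = 4 · 7 = 4
x · z = 7 · 1 = 1
((z ⇔ y) · x) · (x · z) = 4 · 1 = 1
((z ⇔ y) ⇒ ((z ⇔ z) ⇒ y)) ⇔ (((z ⇔ y) · x) · (x · z)) = 7 ⇔ 1 = 1
¬(((z ⇔ y) ⇒ ((z ⇔ z) ⇒ y)) ⇔ (((z ⇔ y) · x) · (x · z))) = ¬1 = 6

6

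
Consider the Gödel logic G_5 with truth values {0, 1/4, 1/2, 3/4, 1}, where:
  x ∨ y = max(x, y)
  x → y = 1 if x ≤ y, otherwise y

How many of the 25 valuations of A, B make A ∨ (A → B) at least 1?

19

value 1: 19 assignments (counts)
value 3/4: 3 assignments
value 1/2: 2 assignments
value 1/4: 1 assignment
So 19 of the 25 assignments meet the threshold.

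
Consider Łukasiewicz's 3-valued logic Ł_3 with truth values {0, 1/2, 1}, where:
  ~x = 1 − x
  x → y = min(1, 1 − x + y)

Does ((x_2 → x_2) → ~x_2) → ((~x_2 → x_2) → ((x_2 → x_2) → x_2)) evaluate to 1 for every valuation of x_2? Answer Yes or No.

x_2 = 0 ↦ 1
x_2 = 1/2 ↦ 1
x_2 = 1 ↦ 1
Every assignment gives a value ≥ 1.

Yes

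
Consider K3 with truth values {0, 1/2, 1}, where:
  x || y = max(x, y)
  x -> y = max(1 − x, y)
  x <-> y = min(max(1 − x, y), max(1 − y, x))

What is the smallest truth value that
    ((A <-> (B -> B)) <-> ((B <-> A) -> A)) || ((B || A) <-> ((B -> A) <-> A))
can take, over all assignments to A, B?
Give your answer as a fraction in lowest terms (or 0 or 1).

1/2

Take A = 0, B = 1/2:
B -> B = 1/2 -> 1/2 = 1/2
A <-> (B -> B) = 0 <-> 1/2 = 1/2
B <-> A = 1/2 <-> 0 = 1/2
(B <-> A) -> A = 1/2 -> 0 = 1/2
(A <-> (B -> B)) <-> ((B <-> A) -> A) = 1/2 <-> 1/2 = 1/2
B || A = 1/2 || 0 = 1/2
B -> A = 1/2 -> 0 = 1/2
(B -> A) <-> A = 1/2 <-> 0 = 1/2
(B || A) <-> ((B -> A) <-> A) = 1/2 <-> 1/2 = 1/2
((A <-> (B -> B)) <-> ((B <-> A) -> A)) || ((B || A) <-> ((B -> A) <-> A)) = 1/2 || 1/2 = 1/2
No assignment yields a value below 1/2, so this is the minimum.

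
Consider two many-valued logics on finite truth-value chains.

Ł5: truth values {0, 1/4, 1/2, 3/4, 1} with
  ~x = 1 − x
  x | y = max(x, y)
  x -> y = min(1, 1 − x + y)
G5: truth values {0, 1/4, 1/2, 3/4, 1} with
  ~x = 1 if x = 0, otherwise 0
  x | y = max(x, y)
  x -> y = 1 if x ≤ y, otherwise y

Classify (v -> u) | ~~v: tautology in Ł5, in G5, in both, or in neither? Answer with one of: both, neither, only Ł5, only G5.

only G5

In Ł5: at u = 0, v = 1/4 the value is 3/4 — not a tautology.
In G5: every assignment gives 1 — tautology.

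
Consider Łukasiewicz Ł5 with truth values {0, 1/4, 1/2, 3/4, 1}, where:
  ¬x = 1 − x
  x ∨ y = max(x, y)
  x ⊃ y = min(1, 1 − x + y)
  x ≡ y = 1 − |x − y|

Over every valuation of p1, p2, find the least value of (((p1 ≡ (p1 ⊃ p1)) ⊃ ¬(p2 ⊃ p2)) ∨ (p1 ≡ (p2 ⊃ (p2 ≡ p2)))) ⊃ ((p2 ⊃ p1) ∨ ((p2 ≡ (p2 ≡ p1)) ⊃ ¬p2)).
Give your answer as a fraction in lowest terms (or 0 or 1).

1/2

Take p1 = 0, p2 = 1/2:
p1 ⊃ p1 = 0 ⊃ 0 = 1
p1 ≡ (p1 ⊃ p1) = 0 ≡ 1 = 0
p2 ⊃ p2 = 1/2 ⊃ 1/2 = 1
¬(p2 ⊃ p2) = ¬1 = 0
(p1 ≡ (p1 ⊃ p1)) ⊃ ¬(p2 ⊃ p2) = 0 ⊃ 0 = 1
p2 ≡ p2 = 1/2 ≡ 1/2 = 1
p2 ⊃ (p2 ≡ p2) = 1/2 ⊃ 1 = 1
p1 ≡ (p2 ⊃ (p2 ≡ p2)) = 0 ≡ 1 = 0
((p1 ≡ (p1 ⊃ p1)) ⊃ ¬(p2 ⊃ p2)) ∨ (p1 ≡ (p2 ⊃ (p2 ≡ p2))) = 1 ∨ 0 = 1
p2 ⊃ p1 = 1/2 ⊃ 0 = 1/2
p2 ≡ p1 = 1/2 ≡ 0 = 1/2
p2 ≡ (p2 ≡ p1) = 1/2 ≡ 1/2 = 1
¬p2 = ¬1/2 = 1/2
(p2 ≡ (p2 ≡ p1)) ⊃ ¬p2 = 1 ⊃ 1/2 = 1/2
(p2 ⊃ p1) ∨ ((p2 ≡ (p2 ≡ p1)) ⊃ ¬p2) = 1/2 ∨ 1/2 = 1/2
(((p1 ≡ (p1 ⊃ p1)) ⊃ ¬(p2 ⊃ p2)) ∨ (p1 ≡ (p2 ⊃ (p2 ≡ p2)))) ⊃ ((p2 ⊃ p1) ∨ ((p2 ≡ (p2 ≡ p1)) ⊃ ¬p2)) = 1 ⊃ 1/2 = 1/2
No assignment yields a value below 1/2, so this is the minimum.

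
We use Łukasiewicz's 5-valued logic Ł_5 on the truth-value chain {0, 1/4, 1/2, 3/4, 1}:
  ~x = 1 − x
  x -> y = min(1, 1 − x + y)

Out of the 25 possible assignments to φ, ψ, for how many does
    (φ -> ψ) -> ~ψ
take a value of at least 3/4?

value 1: 9 assignments (counts)
value 3/4: 3 assignments (counts)
value 1/2: 4 assignments
value 1/4: 4 assignments
value 0: 5 assignments
So 12 of the 25 assignments meet the threshold.

12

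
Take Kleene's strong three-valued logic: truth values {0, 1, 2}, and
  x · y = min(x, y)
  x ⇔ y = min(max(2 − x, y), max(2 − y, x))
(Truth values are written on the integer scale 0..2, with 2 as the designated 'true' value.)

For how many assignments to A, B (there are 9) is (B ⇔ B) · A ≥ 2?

2

A = 0, B = 0 ↦ 0  <
A = 0, B = 1 ↦ 0  <
A = 0, B = 2 ↦ 0  <
A = 1, B = 0 ↦ 1  <
A = 1, B = 1 ↦ 1  <
A = 1, B = 2 ↦ 1  <
A = 2, B = 0 ↦ 2  ≥
A = 2, B = 1 ↦ 1  <
A = 2, B = 2 ↦ 2  ≥
So 2 of the 9 assignments meet the threshold.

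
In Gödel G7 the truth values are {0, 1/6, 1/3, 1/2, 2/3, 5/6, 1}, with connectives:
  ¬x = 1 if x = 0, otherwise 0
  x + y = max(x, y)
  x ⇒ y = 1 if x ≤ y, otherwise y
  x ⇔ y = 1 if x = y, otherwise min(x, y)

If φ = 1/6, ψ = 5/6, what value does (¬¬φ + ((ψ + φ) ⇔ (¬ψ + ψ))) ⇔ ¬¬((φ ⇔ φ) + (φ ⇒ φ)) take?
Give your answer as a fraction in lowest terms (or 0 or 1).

¬φ = ¬1/6 = 0
¬¬φ = ¬0 = 1
ψ + φ = 5/6 + 1/6 = 5/6
¬ψ = ¬5/6 = 0
¬ψ + ψ = 0 + 5/6 = 5/6
(ψ + φ) ⇔ (¬ψ + ψ) = 5/6 ⇔ 5/6 = 1
¬¬φ + ((ψ + φ) ⇔ (¬ψ + ψ)) = 1 + 1 = 1
φ ⇔ φ = 1/6 ⇔ 1/6 = 1
φ ⇒ φ = 1/6 ⇒ 1/6 = 1
(φ ⇔ φ) + (φ ⇒ φ) = 1 + 1 = 1
¬((φ ⇔ φ) + (φ ⇒ φ)) = ¬1 = 0
¬¬((φ ⇔ φ) + (φ ⇒ φ)) = ¬0 = 1
(¬¬φ + ((ψ + φ) ⇔ (¬ψ + ψ))) ⇔ ¬¬((φ ⇔ φ) + (φ ⇒ φ)) = 1 ⇔ 1 = 1

1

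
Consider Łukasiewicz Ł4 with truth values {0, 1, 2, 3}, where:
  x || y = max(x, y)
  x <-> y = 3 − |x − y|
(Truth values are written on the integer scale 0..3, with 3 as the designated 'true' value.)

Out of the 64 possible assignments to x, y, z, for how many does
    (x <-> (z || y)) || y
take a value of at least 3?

28

value 3: 28 assignments (counts)
value 2: 25 assignments
value 1: 9 assignments
value 0: 2 assignments
So 28 of the 64 assignments meet the threshold.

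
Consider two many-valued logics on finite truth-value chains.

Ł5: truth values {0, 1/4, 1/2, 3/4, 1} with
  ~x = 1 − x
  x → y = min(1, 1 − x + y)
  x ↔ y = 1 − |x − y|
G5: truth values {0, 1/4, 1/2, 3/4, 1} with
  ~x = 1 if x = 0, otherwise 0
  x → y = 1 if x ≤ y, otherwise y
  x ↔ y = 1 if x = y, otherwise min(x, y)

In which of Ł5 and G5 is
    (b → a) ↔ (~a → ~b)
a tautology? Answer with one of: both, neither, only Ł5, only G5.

In Ł5: every assignment gives 1 — tautology.
In G5: at a = 1/4, b = 1/2 the value is 1/4 — not a tautology.

only Ł5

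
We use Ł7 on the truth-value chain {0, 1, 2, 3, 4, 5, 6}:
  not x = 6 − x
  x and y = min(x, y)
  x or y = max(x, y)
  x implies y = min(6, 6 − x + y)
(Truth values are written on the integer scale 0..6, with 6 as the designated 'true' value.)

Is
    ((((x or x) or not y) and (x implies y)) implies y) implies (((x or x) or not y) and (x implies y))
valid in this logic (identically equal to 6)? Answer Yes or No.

No

Counterexample: take x = 0, y = 3.
x or x = 0 or 0 = 0
not y = not 3 = 3
(x or x) or not y = 0 or 3 = 3
x implies y = 0 implies 3 = 6
((x or x) or not y) and (x implies y) = 3 and 6 = 3
(((x or x) or not y) and (x implies y)) implies y = 3 implies 3 = 6
x or x = 0 or 0 = 0
not y = not 3 = 3
(x or x) or not y = 0 or 3 = 3
x implies y = 0 implies 3 = 6
((x or x) or not y) and (x implies y) = 3 and 6 = 3
((((x or x) or not y) and (x implies y)) implies y) implies (((x or x) or not y) and (x implies y)) = 6 implies 3 = 3
This gives 3 ≠ 6.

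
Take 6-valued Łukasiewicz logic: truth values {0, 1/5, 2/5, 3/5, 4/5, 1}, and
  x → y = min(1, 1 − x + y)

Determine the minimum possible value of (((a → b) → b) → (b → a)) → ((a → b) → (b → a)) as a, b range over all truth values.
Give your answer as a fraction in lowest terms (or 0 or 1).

Take a = 0, b = 2/5:
a → b = 0 → 2/5 = 1
(a → b) → b = 1 → 2/5 = 2/5
b → a = 2/5 → 0 = 3/5
((a → b) → b) → (b → a) = 2/5 → 3/5 = 1
a → b = 0 → 2/5 = 1
b → a = 2/5 → 0 = 3/5
(a → b) → (b → a) = 1 → 3/5 = 3/5
(((a → b) → b) → (b → a)) → ((a → b) → (b → a)) = 1 → 3/5 = 3/5
No assignment yields a value below 3/5, so this is the minimum.

3/5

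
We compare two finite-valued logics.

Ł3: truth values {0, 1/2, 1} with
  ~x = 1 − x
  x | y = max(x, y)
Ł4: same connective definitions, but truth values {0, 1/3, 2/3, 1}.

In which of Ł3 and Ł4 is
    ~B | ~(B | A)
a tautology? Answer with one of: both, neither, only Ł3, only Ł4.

neither

In Ł3: at A = 0, B = 1/2 the value is 1/2 — not a tautology.
In Ł4: at A = 0, B = 1/3 the value is 2/3 — not a tautology.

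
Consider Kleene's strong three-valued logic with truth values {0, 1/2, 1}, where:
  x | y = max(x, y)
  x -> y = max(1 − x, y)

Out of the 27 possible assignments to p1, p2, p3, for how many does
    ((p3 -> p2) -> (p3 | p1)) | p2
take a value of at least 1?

value 1: 19 assignments (counts)
value 1/2: 7 assignments
value 0: 1 assignment
So 19 of the 27 assignments meet the threshold.

19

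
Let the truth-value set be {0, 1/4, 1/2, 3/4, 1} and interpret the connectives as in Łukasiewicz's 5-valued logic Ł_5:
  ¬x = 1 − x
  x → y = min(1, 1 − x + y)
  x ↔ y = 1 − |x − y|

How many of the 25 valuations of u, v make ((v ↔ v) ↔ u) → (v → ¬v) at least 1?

19

value 1: 19 assignments (counts)
value 3/4: 2 assignments
value 1/2: 2 assignments
value 1/4: 1 assignment
value 0: 1 assignment
So 19 of the 25 assignments meet the threshold.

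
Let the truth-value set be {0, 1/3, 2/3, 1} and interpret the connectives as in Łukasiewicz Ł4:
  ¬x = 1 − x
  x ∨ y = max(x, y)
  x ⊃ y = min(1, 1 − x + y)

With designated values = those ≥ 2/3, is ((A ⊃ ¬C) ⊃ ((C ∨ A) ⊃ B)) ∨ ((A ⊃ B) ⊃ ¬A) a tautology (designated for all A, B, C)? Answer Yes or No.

Yes

At A = 0, B = 2/3, C = 0, for instance:
¬C = ¬0 = 1
A ⊃ ¬C = 0 ⊃ 1 = 1
C ∨ A = 0 ∨ 0 = 0
(C ∨ A) ⊃ B = 0 ⊃ 2/3 = 1
(A ⊃ ¬C) ⊃ ((C ∨ A) ⊃ B) = 1 ⊃ 1 = 1
A ⊃ B = 0 ⊃ 2/3 = 1
¬A = ¬0 = 1
(A ⊃ B) ⊃ ¬A = 1 ⊃ 1 = 1
((A ⊃ ¬C) ⊃ ((C ∨ A) ⊃ B)) ∨ ((A ⊃ B) ⊃ ¬A) = 1 ∨ 1 = 1
and checking the remaining 63 assignments likewise gives ≥ 2/3 in every case.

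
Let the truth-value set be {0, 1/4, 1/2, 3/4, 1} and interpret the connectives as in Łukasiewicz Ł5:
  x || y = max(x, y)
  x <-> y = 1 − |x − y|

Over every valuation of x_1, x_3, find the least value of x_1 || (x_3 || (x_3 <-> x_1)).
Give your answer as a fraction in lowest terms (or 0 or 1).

Take x_1 = 0, x_3 = 1/2:
x_3 <-> x_1 = 1/2 <-> 0 = 1/2
x_3 || (x_3 <-> x_1) = 1/2 || 1/2 = 1/2
x_1 || (x_3 || (x_3 <-> x_1)) = 0 || 1/2 = 1/2
No assignment yields a value below 1/2, so this is the minimum.

1/2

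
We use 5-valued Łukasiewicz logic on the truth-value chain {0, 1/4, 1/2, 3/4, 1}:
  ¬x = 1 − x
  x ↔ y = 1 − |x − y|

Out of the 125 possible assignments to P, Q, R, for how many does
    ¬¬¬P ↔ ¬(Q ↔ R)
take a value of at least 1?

25

value 1: 25 assignments (counts)
value 3/4: 43 assignments
value 1/2: 31 assignments
value 1/4: 19 assignments
value 0: 7 assignments
So 25 of the 125 assignments meet the threshold.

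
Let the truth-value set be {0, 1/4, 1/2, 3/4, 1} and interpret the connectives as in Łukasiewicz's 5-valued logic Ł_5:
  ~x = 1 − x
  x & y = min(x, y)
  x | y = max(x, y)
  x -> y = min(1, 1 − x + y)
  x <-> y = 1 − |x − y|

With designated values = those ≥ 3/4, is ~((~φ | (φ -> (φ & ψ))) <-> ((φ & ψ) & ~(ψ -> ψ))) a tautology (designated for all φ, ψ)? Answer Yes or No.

No

Counterexample: take φ = 1/2, ψ = 0.
~φ = ~1/2 = 1/2
φ & ψ = 1/2 & 0 = 0
φ -> (φ & ψ) = 1/2 -> 0 = 1/2
~φ | (φ -> (φ & ψ)) = 1/2 | 1/2 = 1/2
φ & ψ = 1/2 & 0 = 0
ψ -> ψ = 0 -> 0 = 1
~(ψ -> ψ) = ~1 = 0
(φ & ψ) & ~(ψ -> ψ) = 0 & 0 = 0
(~φ | (φ -> (φ & ψ))) <-> ((φ & ψ) & ~(ψ -> ψ)) = 1/2 <-> 0 = 1/2
~((~φ | (φ -> (φ & ψ))) <-> ((φ & ψ) & ~(ψ -> ψ))) = ~1/2 = 1/2
This gives 1/2, which is below 3/4.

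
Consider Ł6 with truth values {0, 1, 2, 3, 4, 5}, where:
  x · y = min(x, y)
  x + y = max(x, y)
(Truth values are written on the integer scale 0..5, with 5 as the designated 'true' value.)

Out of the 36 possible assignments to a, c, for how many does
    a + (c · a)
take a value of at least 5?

value 5: 6 assignments (counts)
value 4: 6 assignments
value 3: 6 assignments
value 2: 6 assignments
value 1: 6 assignments
value 0: 6 assignments
So 6 of the 36 assignments meet the threshold.

6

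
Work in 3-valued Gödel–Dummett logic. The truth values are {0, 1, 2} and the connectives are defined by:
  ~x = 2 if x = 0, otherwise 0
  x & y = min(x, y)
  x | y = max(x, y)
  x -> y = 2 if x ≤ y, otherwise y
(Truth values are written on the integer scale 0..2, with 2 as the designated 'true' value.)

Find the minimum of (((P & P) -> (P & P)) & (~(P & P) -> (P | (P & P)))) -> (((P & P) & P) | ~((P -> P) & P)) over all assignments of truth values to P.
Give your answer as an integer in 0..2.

Take P = 1:
P & P = 1 & 1 = 1
P & P = 1 & 1 = 1
(P & P) -> (P & P) = 1 -> 1 = 2
P & P = 1 & 1 = 1
~(P & P) = ~1 = 0
P & P = 1 & 1 = 1
P | (P & P) = 1 | 1 = 1
~(P & P) -> (P | (P & P)) = 0 -> 1 = 2
((P & P) -> (P & P)) & (~(P & P) -> (P | (P & P))) = 2 & 2 = 2
P & P = 1 & 1 = 1
(P & P) & P = 1 & 1 = 1
P -> P = 1 -> 1 = 2
(P -> P) & P = 2 & 1 = 1
~((P -> P) & P) = ~1 = 0
((P & P) & P) | ~((P -> P) & P) = 1 | 0 = 1
(((P & P) -> (P & P)) & (~(P & P) -> (P | (P & P)))) -> (((P & P) & P) | ~((P -> P) & P)) = 2 -> 1 = 1
No assignment yields a value below 1, so this is the minimum.

1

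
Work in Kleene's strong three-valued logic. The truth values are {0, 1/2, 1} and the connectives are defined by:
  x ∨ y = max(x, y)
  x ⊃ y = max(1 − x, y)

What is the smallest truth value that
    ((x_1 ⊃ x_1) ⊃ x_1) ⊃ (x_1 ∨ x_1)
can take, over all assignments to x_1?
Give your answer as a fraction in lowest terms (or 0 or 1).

Take x_1 = 1/2:
x_1 ⊃ x_1 = 1/2 ⊃ 1/2 = 1/2
(x_1 ⊃ x_1) ⊃ x_1 = 1/2 ⊃ 1/2 = 1/2
x_1 ∨ x_1 = 1/2 ∨ 1/2 = 1/2
((x_1 ⊃ x_1) ⊃ x_1) ⊃ (x_1 ∨ x_1) = 1/2 ⊃ 1/2 = 1/2
No assignment yields a value below 1/2, so this is the minimum.

1/2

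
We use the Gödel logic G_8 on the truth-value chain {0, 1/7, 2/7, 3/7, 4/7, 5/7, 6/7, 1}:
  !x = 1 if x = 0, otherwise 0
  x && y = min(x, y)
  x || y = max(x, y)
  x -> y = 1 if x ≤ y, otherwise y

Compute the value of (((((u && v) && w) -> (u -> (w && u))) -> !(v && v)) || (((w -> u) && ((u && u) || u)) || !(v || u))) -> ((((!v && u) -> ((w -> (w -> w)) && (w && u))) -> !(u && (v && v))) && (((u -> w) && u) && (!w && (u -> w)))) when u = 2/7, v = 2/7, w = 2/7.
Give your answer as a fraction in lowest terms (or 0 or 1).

0

u && v = 2/7 && 2/7 = 2/7
(u && v) && w = 2/7 && 2/7 = 2/7
w && u = 2/7 && 2/7 = 2/7
u -> (w && u) = 2/7 -> 2/7 = 1
((u && v) && w) -> (u -> (w && u)) = 2/7 -> 1 = 1
v && v = 2/7 && 2/7 = 2/7
!(v && v) = !2/7 = 0
(((u && v) && w) -> (u -> (w && u))) -> !(v && v) = 1 -> 0 = 0
w -> u = 2/7 -> 2/7 = 1
u && u = 2/7 && 2/7 = 2/7
(u && u) || u = 2/7 || 2/7 = 2/7
(w -> u) && ((u && u) || u) = 1 && 2/7 = 2/7
v || u = 2/7 || 2/7 = 2/7
!(v || u) = !2/7 = 0
((w -> u) && ((u && u) || u)) || !(v || u) = 2/7 || 0 = 2/7
((((u && v) && w) -> (u -> (w && u))) -> !(v && v)) || (((w -> u) && ((u && u) || u)) || !(v || u)) = 0 || 2/7 = 2/7
!v = !2/7 = 0
!v && u = 0 && 2/7 = 0
w -> w = 2/7 -> 2/7 = 1
w -> (w -> w) = 2/7 -> 1 = 1
w && u = 2/7 && 2/7 = 2/7
(w -> (w -> w)) && (w && u) = 1 && 2/7 = 2/7
(!v && u) -> ((w -> (w -> w)) && (w && u)) = 0 -> 2/7 = 1
v && v = 2/7 && 2/7 = 2/7
u && (v && v) = 2/7 && 2/7 = 2/7
!(u && (v && v)) = !2/7 = 0
((!v && u) -> ((w -> (w -> w)) && (w && u))) -> !(u && (v && v)) = 1 -> 0 = 0
u -> w = 2/7 -> 2/7 = 1
(u -> w) && u = 1 && 2/7 = 2/7
!w = !2/7 = 0
u -> w = 2/7 -> 2/7 = 1
!w && (u -> w) = 0 && 1 = 0
((u -> w) && u) && (!w && (u -> w)) = 2/7 && 0 = 0
(((!v && u) -> ((w -> (w -> w)) && (w && u))) -> !(u && (v && v))) && (((u -> w) && u) && (!w && (u -> w))) = 0 && 0 = 0
(((((u && v) && w) -> (u -> (w && u))) -> !(v && v)) || (((w -> u) && ((u && u) || u)) || !(v || u))) -> ((((!v && u) -> ((w -> (w -> w)) && (w && u))) -> !(u && (v && v))) && (((u -> w) && u) && (!w && (u -> w)))) = 2/7 -> 0 = 0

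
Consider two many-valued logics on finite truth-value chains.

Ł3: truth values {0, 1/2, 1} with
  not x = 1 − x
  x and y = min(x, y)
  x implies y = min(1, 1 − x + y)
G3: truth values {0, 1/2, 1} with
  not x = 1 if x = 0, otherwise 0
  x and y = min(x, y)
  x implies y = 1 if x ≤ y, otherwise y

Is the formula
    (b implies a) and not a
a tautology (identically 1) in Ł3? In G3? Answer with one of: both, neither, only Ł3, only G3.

In Ł3: at a = 0, b = 1/2 the value is 1/2 — not a tautology.
In G3: at a = 0, b = 1/2 the value is 0 — not a tautology.

neither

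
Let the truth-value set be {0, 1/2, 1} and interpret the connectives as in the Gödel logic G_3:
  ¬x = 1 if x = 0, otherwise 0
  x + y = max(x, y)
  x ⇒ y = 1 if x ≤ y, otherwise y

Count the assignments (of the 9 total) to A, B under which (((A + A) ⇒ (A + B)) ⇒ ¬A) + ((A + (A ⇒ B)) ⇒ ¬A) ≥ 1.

3

A = 0, B = 0 ↦ 1  ≥
A = 0, B = 1/2 ↦ 1  ≥
A = 0, B = 1 ↦ 1  ≥
A = 1/2, B = 0 ↦ 0  <
A = 1/2, B = 1/2 ↦ 0  <
A = 1/2, B = 1 ↦ 0  <
A = 1, B = 0 ↦ 0  <
A = 1, B = 1/2 ↦ 0  <
A = 1, B = 1 ↦ 0  <
So 3 of the 9 assignments meet the threshold.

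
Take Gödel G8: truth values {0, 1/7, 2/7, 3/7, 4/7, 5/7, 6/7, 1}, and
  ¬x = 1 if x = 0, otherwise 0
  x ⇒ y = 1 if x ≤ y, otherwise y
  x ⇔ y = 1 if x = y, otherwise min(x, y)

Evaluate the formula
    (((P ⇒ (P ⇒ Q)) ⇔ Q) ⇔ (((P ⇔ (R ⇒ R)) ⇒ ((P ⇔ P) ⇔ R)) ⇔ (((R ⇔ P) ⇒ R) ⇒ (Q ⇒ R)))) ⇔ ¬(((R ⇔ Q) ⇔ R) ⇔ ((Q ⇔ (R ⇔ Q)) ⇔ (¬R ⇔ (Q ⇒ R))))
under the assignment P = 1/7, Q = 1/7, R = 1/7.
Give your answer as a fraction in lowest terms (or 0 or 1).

P ⇒ Q = 1/7 ⇒ 1/7 = 1
P ⇒ (P ⇒ Q) = 1/7 ⇒ 1 = 1
(P ⇒ (P ⇒ Q)) ⇔ Q = 1 ⇔ 1/7 = 1/7
R ⇒ R = 1/7 ⇒ 1/7 = 1
P ⇔ (R ⇒ R) = 1/7 ⇔ 1 = 1/7
P ⇔ P = 1/7 ⇔ 1/7 = 1
(P ⇔ P) ⇔ R = 1 ⇔ 1/7 = 1/7
(P ⇔ (R ⇒ R)) ⇒ ((P ⇔ P) ⇔ R) = 1/7 ⇒ 1/7 = 1
R ⇔ P = 1/7 ⇔ 1/7 = 1
(R ⇔ P) ⇒ R = 1 ⇒ 1/7 = 1/7
Q ⇒ R = 1/7 ⇒ 1/7 = 1
((R ⇔ P) ⇒ R) ⇒ (Q ⇒ R) = 1/7 ⇒ 1 = 1
((P ⇔ (R ⇒ R)) ⇒ ((P ⇔ P) ⇔ R)) ⇔ (((R ⇔ P) ⇒ R) ⇒ (Q ⇒ R)) = 1 ⇔ 1 = 1
((P ⇒ (P ⇒ Q)) ⇔ Q) ⇔ (((P ⇔ (R ⇒ R)) ⇒ ((P ⇔ P) ⇔ R)) ⇔ (((R ⇔ P) ⇒ R) ⇒ (Q ⇒ R))) = 1/7 ⇔ 1 = 1/7
R ⇔ Q = 1/7 ⇔ 1/7 = 1
(R ⇔ Q) ⇔ R = 1 ⇔ 1/7 = 1/7
R ⇔ Q = 1/7 ⇔ 1/7 = 1
Q ⇔ (R ⇔ Q) = 1/7 ⇔ 1 = 1/7
¬R = ¬1/7 = 0
Q ⇒ R = 1/7 ⇒ 1/7 = 1
¬R ⇔ (Q ⇒ R) = 0 ⇔ 1 = 0
(Q ⇔ (R ⇔ Q)) ⇔ (¬R ⇔ (Q ⇒ R)) = 1/7 ⇔ 0 = 0
((R ⇔ Q) ⇔ R) ⇔ ((Q ⇔ (R ⇔ Q)) ⇔ (¬R ⇔ (Q ⇒ R))) = 1/7 ⇔ 0 = 0
¬(((R ⇔ Q) ⇔ R) ⇔ ((Q ⇔ (R ⇔ Q)) ⇔ (¬R ⇔ (Q ⇒ R)))) = ¬0 = 1
(((P ⇒ (P ⇒ Q)) ⇔ Q) ⇔ (((P ⇔ (R ⇒ R)) ⇒ ((P ⇔ P) ⇔ R)) ⇔ (((R ⇔ P) ⇒ R) ⇒ (Q ⇒ R)))) ⇔ ¬(((R ⇔ Q) ⇔ R) ⇔ ((Q ⇔ (R ⇔ Q)) ⇔ (¬R ⇔ (Q ⇒ R)))) = 1/7 ⇔ 1 = 1/7

1/7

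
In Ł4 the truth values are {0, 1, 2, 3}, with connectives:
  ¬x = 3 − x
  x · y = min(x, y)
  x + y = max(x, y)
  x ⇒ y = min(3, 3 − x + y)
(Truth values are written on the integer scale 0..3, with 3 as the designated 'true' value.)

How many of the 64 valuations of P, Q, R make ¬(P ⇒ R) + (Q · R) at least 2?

28

value 3: 8 assignments (counts)
value 2: 20 assignments (counts)
value 1: 23 assignments
value 0: 13 assignments
So 28 of the 64 assignments meet the threshold.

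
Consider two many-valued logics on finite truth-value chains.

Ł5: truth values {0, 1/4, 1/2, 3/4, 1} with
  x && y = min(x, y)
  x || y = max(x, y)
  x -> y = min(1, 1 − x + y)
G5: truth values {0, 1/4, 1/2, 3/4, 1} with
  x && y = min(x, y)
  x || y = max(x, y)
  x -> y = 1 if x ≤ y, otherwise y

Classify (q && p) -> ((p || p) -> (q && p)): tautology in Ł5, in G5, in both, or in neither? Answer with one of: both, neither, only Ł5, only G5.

In Ł5: every assignment gives 1 — tautology.
In G5: every assignment gives 1 — tautology.

both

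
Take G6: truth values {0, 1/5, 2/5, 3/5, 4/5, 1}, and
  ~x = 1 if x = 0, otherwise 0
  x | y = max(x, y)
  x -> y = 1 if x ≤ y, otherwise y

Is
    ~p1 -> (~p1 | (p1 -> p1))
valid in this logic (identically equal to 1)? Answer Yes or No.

p1 = 0 ↦ 1
p1 = 1/5 ↦ 1
p1 = 2/5 ↦ 1
p1 = 3/5 ↦ 1
p1 = 4/5 ↦ 1
p1 = 1 ↦ 1
Every assignment gives a value ≥ 1.

Yes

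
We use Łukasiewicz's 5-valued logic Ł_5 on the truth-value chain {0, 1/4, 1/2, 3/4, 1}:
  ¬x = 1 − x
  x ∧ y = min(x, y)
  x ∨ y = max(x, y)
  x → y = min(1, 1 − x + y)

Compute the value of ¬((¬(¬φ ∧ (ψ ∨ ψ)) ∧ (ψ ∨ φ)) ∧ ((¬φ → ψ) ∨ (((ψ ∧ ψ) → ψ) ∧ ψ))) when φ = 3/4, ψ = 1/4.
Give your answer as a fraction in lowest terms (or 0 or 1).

1/4

¬φ = ¬3/4 = 1/4
ψ ∨ ψ = 1/4 ∨ 1/4 = 1/4
¬φ ∧ (ψ ∨ ψ) = 1/4 ∧ 1/4 = 1/4
¬(¬φ ∧ (ψ ∨ ψ)) = ¬1/4 = 3/4
ψ ∨ φ = 1/4 ∨ 3/4 = 3/4
¬(¬φ ∧ (ψ ∨ ψ)) ∧ (ψ ∨ φ) = 3/4 ∧ 3/4 = 3/4
¬φ = ¬3/4 = 1/4
¬φ → ψ = 1/4 → 1/4 = 1
ψ ∧ ψ = 1/4 ∧ 1/4 = 1/4
(ψ ∧ ψ) → ψ = 1/4 → 1/4 = 1
((ψ ∧ ψ) → ψ) ∧ ψ = 1 ∧ 1/4 = 1/4
(¬φ → ψ) ∨ (((ψ ∧ ψ) → ψ) ∧ ψ) = 1 ∨ 1/4 = 1
(¬(¬φ ∧ (ψ ∨ ψ)) ∧ (ψ ∨ φ)) ∧ ((¬φ → ψ) ∨ (((ψ ∧ ψ) → ψ) ∧ ψ)) = 3/4 ∧ 1 = 3/4
¬((¬(¬φ ∧ (ψ ∨ ψ)) ∧ (ψ ∨ φ)) ∧ ((¬φ → ψ) ∨ (((ψ ∧ ψ) → ψ) ∧ ψ))) = ¬3/4 = 1/4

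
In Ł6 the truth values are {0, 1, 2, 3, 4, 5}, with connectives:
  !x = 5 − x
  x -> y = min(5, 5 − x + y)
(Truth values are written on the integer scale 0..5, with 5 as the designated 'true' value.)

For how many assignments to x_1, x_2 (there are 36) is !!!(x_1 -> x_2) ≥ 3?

6

value 5: 1 assignment (counts)
value 4: 2 assignments (counts)
value 3: 3 assignments (counts)
value 2: 4 assignments
value 1: 5 assignments
value 0: 21 assignments
So 6 of the 36 assignments meet the threshold.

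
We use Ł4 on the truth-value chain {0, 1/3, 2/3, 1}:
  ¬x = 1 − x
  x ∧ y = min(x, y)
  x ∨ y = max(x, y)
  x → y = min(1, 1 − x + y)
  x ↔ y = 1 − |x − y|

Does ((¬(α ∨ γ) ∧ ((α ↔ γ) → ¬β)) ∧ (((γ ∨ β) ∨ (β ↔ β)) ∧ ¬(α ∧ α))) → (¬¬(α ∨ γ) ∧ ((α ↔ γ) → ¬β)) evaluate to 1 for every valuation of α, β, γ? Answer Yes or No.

No

Counterexample: take α = 0, β = 0, γ = 0.
α ∨ γ = 0 ∨ 0 = 0
¬(α ∨ γ) = ¬0 = 1
α ↔ γ = 0 ↔ 0 = 1
¬β = ¬0 = 1
(α ↔ γ) → ¬β = 1 → 1 = 1
¬(α ∨ γ) ∧ ((α ↔ γ) → ¬β) = 1 ∧ 1 = 1
γ ∨ β = 0 ∨ 0 = 0
β ↔ β = 0 ↔ 0 = 1
(γ ∨ β) ∨ (β ↔ β) = 0 ∨ 1 = 1
α ∧ α = 0 ∧ 0 = 0
¬(α ∧ α) = ¬0 = 1
((γ ∨ β) ∨ (β ↔ β)) ∧ ¬(α ∧ α) = 1 ∧ 1 = 1
(¬(α ∨ γ) ∧ ((α ↔ γ) → ¬β)) ∧ (((γ ∨ β) ∨ (β ↔ β)) ∧ ¬(α ∧ α)) = 1 ∧ 1 = 1
α ∨ γ = 0 ∨ 0 = 0
¬(α ∨ γ) = ¬0 = 1
¬¬(α ∨ γ) = ¬1 = 0
α ↔ γ = 0 ↔ 0 = 1
¬β = ¬0 = 1
(α ↔ γ) → ¬β = 1 → 1 = 1
¬¬(α ∨ γ) ∧ ((α ↔ γ) → ¬β) = 0 ∧ 1 = 0
((¬(α ∨ γ) ∧ ((α ↔ γ) → ¬β)) ∧ (((γ ∨ β) ∨ (β ↔ β)) ∧ ¬(α ∧ α))) → (¬¬(α ∨ γ) ∧ ((α ↔ γ) → ¬β)) = 1 → 0 = 0
This gives 0 ≠ 1.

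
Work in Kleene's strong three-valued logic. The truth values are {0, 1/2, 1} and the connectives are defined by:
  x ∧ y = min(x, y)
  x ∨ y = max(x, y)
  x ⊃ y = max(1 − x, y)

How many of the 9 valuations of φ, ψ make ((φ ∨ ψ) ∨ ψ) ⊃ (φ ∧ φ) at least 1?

φ = 0, ψ = 0 ↦ 1  ≥
φ = 0, ψ = 1/2 ↦ 1/2  <
φ = 0, ψ = 1 ↦ 0  <
φ = 1/2, ψ = 0 ↦ 1/2  <
φ = 1/2, ψ = 1/2 ↦ 1/2  <
φ = 1/2, ψ = 1 ↦ 1/2  <
φ = 1, ψ = 0 ↦ 1  ≥
φ = 1, ψ = 1/2 ↦ 1  ≥
φ = 1, ψ = 1 ↦ 1  ≥
So 4 of the 9 assignments meet the threshold.

4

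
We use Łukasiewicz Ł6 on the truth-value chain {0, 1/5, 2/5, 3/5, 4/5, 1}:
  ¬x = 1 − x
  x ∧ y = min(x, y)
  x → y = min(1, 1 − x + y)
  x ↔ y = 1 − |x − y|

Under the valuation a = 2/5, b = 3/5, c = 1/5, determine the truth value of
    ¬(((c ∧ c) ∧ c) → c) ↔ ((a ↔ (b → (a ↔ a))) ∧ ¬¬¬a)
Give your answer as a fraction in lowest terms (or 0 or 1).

3/5

c ∧ c = 1/5 ∧ 1/5 = 1/5
(c ∧ c) ∧ c = 1/5 ∧ 1/5 = 1/5
((c ∧ c) ∧ c) → c = 1/5 → 1/5 = 1
¬(((c ∧ c) ∧ c) → c) = ¬1 = 0
a ↔ a = 2/5 ↔ 2/5 = 1
b → (a ↔ a) = 3/5 → 1 = 1
a ↔ (b → (a ↔ a)) = 2/5 ↔ 1 = 2/5
¬a = ¬2/5 = 3/5
¬¬a = ¬3/5 = 2/5
¬¬¬a = ¬2/5 = 3/5
(a ↔ (b → (a ↔ a))) ∧ ¬¬¬a = 2/5 ∧ 3/5 = 2/5
¬(((c ∧ c) ∧ c) → c) ↔ ((a ↔ (b → (a ↔ a))) ∧ ¬¬¬a) = 0 ↔ 2/5 = 3/5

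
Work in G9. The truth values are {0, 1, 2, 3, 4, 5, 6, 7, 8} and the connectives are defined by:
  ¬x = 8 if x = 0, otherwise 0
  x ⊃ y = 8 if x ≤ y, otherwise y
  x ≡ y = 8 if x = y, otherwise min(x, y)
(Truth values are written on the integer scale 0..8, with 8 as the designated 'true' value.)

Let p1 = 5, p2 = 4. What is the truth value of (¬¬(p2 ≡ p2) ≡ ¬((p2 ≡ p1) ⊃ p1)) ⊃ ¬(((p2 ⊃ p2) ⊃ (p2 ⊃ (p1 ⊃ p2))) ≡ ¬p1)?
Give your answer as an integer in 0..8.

8

p2 ≡ p2 = 4 ≡ 4 = 8
¬(p2 ≡ p2) = ¬8 = 0
¬¬(p2 ≡ p2) = ¬0 = 8
p2 ≡ p1 = 4 ≡ 5 = 4
(p2 ≡ p1) ⊃ p1 = 4 ⊃ 5 = 8
¬((p2 ≡ p1) ⊃ p1) = ¬8 = 0
¬¬(p2 ≡ p2) ≡ ¬((p2 ≡ p1) ⊃ p1) = 8 ≡ 0 = 0
p2 ⊃ p2 = 4 ⊃ 4 = 8
p1 ⊃ p2 = 5 ⊃ 4 = 4
p2 ⊃ (p1 ⊃ p2) = 4 ⊃ 4 = 8
(p2 ⊃ p2) ⊃ (p2 ⊃ (p1 ⊃ p2)) = 8 ⊃ 8 = 8
¬p1 = ¬5 = 0
((p2 ⊃ p2) ⊃ (p2 ⊃ (p1 ⊃ p2))) ≡ ¬p1 = 8 ≡ 0 = 0
¬(((p2 ⊃ p2) ⊃ (p2 ⊃ (p1 ⊃ p2))) ≡ ¬p1) = ¬0 = 8
(¬¬(p2 ≡ p2) ≡ ¬((p2 ≡ p1) ⊃ p1)) ⊃ ¬(((p2 ⊃ p2) ⊃ (p2 ⊃ (p1 ⊃ p2))) ≡ ¬p1) = 0 ⊃ 8 = 8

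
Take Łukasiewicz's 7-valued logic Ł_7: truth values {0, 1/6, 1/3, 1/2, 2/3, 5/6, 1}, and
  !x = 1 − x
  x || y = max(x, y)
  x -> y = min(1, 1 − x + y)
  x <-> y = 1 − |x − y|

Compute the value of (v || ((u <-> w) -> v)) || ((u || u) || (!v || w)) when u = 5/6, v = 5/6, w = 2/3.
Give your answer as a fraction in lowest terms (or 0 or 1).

u <-> w = 5/6 <-> 2/3 = 5/6
(u <-> w) -> v = 5/6 -> 5/6 = 1
v || ((u <-> w) -> v) = 5/6 || 1 = 1
u || u = 5/6 || 5/6 = 5/6
!v = !5/6 = 1/6
!v || w = 1/6 || 2/3 = 2/3
(u || u) || (!v || w) = 5/6 || 2/3 = 5/6
(v || ((u <-> w) -> v)) || ((u || u) || (!v || w)) = 1 || 5/6 = 1

1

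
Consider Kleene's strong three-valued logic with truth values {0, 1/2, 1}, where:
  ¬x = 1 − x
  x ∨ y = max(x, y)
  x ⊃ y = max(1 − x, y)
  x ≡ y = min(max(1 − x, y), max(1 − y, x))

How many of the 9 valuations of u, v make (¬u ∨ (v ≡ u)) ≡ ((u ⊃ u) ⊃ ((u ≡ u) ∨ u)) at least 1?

4

u = 0, v = 0 ↦ 1  ≥
u = 0, v = 1/2 ↦ 1  ≥
u = 0, v = 1 ↦ 1  ≥
u = 1/2, v = 0 ↦ 1/2  <
u = 1/2, v = 1/2 ↦ 1/2  <
u = 1/2, v = 1 ↦ 1/2  <
u = 1, v = 0 ↦ 0  <
u = 1, v = 1/2 ↦ 1/2  <
u = 1, v = 1 ↦ 1  ≥
So 4 of the 9 assignments meet the threshold.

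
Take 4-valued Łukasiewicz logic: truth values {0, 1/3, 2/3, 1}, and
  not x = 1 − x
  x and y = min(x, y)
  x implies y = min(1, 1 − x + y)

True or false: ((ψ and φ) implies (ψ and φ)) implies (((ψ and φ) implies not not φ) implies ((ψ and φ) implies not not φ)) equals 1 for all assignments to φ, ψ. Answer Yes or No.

φ = 0, ψ = 0 ↦ 1
φ = 0, ψ = 1/3 ↦ 1
φ = 0, ψ = 2/3 ↦ 1
φ = 0, ψ = 1 ↦ 1
φ = 1/3, ψ = 0 ↦ 1
φ = 1/3, ψ = 1/3 ↦ 1
φ = 1/3, ψ = 2/3 ↦ 1
φ = 1/3, ψ = 1 ↦ 1
φ = 2/3, ψ = 0 ↦ 1
φ = 2/3, ψ = 1/3 ↦ 1
φ = 2/3, ψ = 2/3 ↦ 1
φ = 2/3, ψ = 1 ↦ 1
φ = 1, ψ = 0 ↦ 1
φ = 1, ψ = 1/3 ↦ 1
φ = 1, ψ = 2/3 ↦ 1
φ = 1, ψ = 1 ↦ 1
Every assignment gives a value ≥ 1.

Yes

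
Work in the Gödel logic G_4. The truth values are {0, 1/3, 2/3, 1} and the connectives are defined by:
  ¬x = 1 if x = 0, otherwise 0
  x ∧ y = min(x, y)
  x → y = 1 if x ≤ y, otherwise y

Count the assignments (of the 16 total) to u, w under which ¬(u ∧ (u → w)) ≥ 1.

7

u = 0, w = 0 ↦ 1  ≥
u = 0, w = 1/3 ↦ 1  ≥
u = 0, w = 2/3 ↦ 1  ≥
u = 0, w = 1 ↦ 1  ≥
u = 1/3, w = 0 ↦ 1  ≥
u = 1/3, w = 1/3 ↦ 0  <
u = 1/3, w = 2/3 ↦ 0  <
u = 1/3, w = 1 ↦ 0  <
u = 2/3, w = 0 ↦ 1  ≥
u = 2/3, w = 1/3 ↦ 0  <
u = 2/3, w = 2/3 ↦ 0  <
u = 2/3, w = 1 ↦ 0  <
u = 1, w = 0 ↦ 1  ≥
u = 1, w = 1/3 ↦ 0  <
u = 1, w = 2/3 ↦ 0  <
u = 1, w = 1 ↦ 0  <
So 7 of the 16 assignments meet the threshold.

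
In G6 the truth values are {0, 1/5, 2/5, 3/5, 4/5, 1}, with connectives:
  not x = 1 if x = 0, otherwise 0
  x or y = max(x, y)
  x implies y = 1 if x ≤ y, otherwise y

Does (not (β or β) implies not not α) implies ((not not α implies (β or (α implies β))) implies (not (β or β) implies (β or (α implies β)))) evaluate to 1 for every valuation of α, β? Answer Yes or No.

At α = 4/5, β = 3/5, for instance:
β or β = 3/5 or 3/5 = 3/5
not (β or β) = not 3/5 = 0
not α = not 4/5 = 0
not not α = not 0 = 1
not (β or β) implies not not α = 0 implies 1 = 1
α implies β = 4/5 implies 3/5 = 3/5
β or (α implies β) = 3/5 or 3/5 = 3/5
not not α implies (β or (α implies β)) = 1 implies 3/5 = 3/5
not (β or β) implies (β or (α implies β)) = 0 implies 3/5 = 1
(not not α implies (β or (α implies β))) implies (not (β or β) implies (β or (α implies β))) = 3/5 implies 1 = 1
(not (β or β) implies not not α) implies ((not not α implies (β or (α implies β))) implies (not (β or β) implies (β or (α implies β)))) = 1 implies 1 = 1
and checking the remaining 35 assignments likewise gives ≥ 1 in every case.

Yes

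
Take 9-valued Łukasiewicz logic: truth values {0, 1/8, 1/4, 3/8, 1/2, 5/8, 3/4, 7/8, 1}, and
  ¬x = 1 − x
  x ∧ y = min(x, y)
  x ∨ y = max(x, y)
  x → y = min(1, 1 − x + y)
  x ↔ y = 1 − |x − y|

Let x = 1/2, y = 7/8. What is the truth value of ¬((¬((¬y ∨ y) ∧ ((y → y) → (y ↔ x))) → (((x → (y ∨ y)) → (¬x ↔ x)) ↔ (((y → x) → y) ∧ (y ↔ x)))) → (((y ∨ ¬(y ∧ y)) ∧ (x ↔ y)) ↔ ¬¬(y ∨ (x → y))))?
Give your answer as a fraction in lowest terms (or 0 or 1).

¬y = ¬7/8 = 1/8
¬y ∨ y = 1/8 ∨ 7/8 = 7/8
y → y = 7/8 → 7/8 = 1
y ↔ x = 7/8 ↔ 1/2 = 5/8
(y → y) → (y ↔ x) = 1 → 5/8 = 5/8
(¬y ∨ y) ∧ ((y → y) → (y ↔ x)) = 7/8 ∧ 5/8 = 5/8
¬((¬y ∨ y) ∧ ((y → y) → (y ↔ x))) = ¬5/8 = 3/8
y ∨ y = 7/8 ∨ 7/8 = 7/8
x → (y ∨ y) = 1/2 → 7/8 = 1
¬x = ¬1/2 = 1/2
¬x ↔ x = 1/2 ↔ 1/2 = 1
(x → (y ∨ y)) → (¬x ↔ x) = 1 → 1 = 1
y → x = 7/8 → 1/2 = 5/8
(y → x) → y = 5/8 → 7/8 = 1
y ↔ x = 7/8 ↔ 1/2 = 5/8
((y → x) → y) ∧ (y ↔ x) = 1 ∧ 5/8 = 5/8
((x → (y ∨ y)) → (¬x ↔ x)) ↔ (((y → x) → y) ∧ (y ↔ x)) = 1 ↔ 5/8 = 5/8
¬((¬y ∨ y) ∧ ((y → y) → (y ↔ x))) → (((x → (y ∨ y)) → (¬x ↔ x)) ↔ (((y → x) → y) ∧ (y ↔ x))) = 3/8 → 5/8 = 1
y ∧ y = 7/8 ∧ 7/8 = 7/8
¬(y ∧ y) = ¬7/8 = 1/8
y ∨ ¬(y ∧ y) = 7/8 ∨ 1/8 = 7/8
x ↔ y = 1/2 ↔ 7/8 = 5/8
(y ∨ ¬(y ∧ y)) ∧ (x ↔ y) = 7/8 ∧ 5/8 = 5/8
x → y = 1/2 → 7/8 = 1
y ∨ (x → y) = 7/8 ∨ 1 = 1
¬(y ∨ (x → y)) = ¬1 = 0
¬¬(y ∨ (x → y)) = ¬0 = 1
((y ∨ ¬(y ∧ y)) ∧ (x ↔ y)) ↔ ¬¬(y ∨ (x → y)) = 5/8 ↔ 1 = 5/8
(¬((¬y ∨ y) ∧ ((y → y) → (y ↔ x))) → (((x → (y ∨ y)) → (¬x ↔ x)) ↔ (((y → x) → y) ∧ (y ↔ x)))) → (((y ∨ ¬(y ∧ y)) ∧ (x ↔ y)) ↔ ¬¬(y ∨ (x → y))) = 1 → 5/8 = 5/8
¬((¬((¬y ∨ y) ∧ ((y → y) → (y ↔ x))) → (((x → (y ∨ y)) → (¬x ↔ x)) ↔ (((y → x) → y) ∧ (y ↔ x)))) → (((y ∨ ¬(y ∧ y)) ∧ (x ↔ y)) ↔ ¬¬(y ∨ (x → y)))) = ¬5/8 = 3/8

3/8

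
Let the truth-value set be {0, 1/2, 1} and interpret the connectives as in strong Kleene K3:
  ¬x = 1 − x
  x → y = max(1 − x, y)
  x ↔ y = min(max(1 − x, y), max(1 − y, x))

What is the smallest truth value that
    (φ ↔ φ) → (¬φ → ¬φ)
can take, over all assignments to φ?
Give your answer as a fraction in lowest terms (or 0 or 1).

1/2

Take φ = 1/2:
φ ↔ φ = 1/2 ↔ 1/2 = 1/2
¬φ = ¬1/2 = 1/2
¬φ = ¬1/2 = 1/2
¬φ → ¬φ = 1/2 → 1/2 = 1/2
(φ ↔ φ) → (¬φ → ¬φ) = 1/2 → 1/2 = 1/2
No assignment yields a value below 1/2, so this is the minimum.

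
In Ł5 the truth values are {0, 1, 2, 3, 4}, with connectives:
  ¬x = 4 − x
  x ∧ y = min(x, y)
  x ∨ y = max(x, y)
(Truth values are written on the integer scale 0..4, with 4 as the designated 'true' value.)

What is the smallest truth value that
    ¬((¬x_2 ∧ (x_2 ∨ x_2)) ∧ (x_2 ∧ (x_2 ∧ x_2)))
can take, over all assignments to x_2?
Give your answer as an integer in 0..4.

2

Take x_2 = 2:
¬x_2 = ¬2 = 2
x_2 ∨ x_2 = 2 ∨ 2 = 2
¬x_2 ∧ (x_2 ∨ x_2) = 2 ∧ 2 = 2
x_2 ∧ x_2 = 2 ∧ 2 = 2
x_2 ∧ (x_2 ∧ x_2) = 2 ∧ 2 = 2
(¬x_2 ∧ (x_2 ∨ x_2)) ∧ (x_2 ∧ (x_2 ∧ x_2)) = 2 ∧ 2 = 2
¬((¬x_2 ∧ (x_2 ∨ x_2)) ∧ (x_2 ∧ (x_2 ∧ x_2))) = ¬2 = 2
No assignment yields a value below 2, so this is the minimum.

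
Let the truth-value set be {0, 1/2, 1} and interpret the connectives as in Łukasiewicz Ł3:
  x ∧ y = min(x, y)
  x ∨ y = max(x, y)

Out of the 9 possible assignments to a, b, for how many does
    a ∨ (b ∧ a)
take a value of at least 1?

3

a = 0, b = 0 ↦ 0  <
a = 0, b = 1/2 ↦ 0  <
a = 0, b = 1 ↦ 0  <
a = 1/2, b = 0 ↦ 1/2  <
a = 1/2, b = 1/2 ↦ 1/2  <
a = 1/2, b = 1 ↦ 1/2  <
a = 1, b = 0 ↦ 1  ≥
a = 1, b = 1/2 ↦ 1  ≥
a = 1, b = 1 ↦ 1  ≥
So 3 of the 9 assignments meet the threshold.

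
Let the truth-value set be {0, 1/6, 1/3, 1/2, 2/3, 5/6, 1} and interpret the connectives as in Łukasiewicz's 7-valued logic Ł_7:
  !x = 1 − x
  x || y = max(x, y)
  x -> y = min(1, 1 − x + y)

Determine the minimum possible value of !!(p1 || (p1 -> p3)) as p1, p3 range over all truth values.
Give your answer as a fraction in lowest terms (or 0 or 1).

Take p1 = 1/2, p3 = 0:
p1 -> p3 = 1/2 -> 0 = 1/2
p1 || (p1 -> p3) = 1/2 || 1/2 = 1/2
!(p1 || (p1 -> p3)) = !1/2 = 1/2
!!(p1 || (p1 -> p3)) = !1/2 = 1/2
No assignment yields a value below 1/2, so this is the minimum.

1/2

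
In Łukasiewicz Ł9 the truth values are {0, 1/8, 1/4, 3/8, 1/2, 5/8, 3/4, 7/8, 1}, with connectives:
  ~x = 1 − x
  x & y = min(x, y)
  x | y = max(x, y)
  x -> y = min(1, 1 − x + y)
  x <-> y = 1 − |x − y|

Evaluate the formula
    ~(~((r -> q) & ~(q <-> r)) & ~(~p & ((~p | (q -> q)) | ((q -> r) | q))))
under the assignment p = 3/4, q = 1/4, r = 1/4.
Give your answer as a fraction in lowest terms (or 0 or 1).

1/4

r -> q = 1/4 -> 1/4 = 1
q <-> r = 1/4 <-> 1/4 = 1
~(q <-> r) = ~1 = 0
(r -> q) & ~(q <-> r) = 1 & 0 = 0
~((r -> q) & ~(q <-> r)) = ~0 = 1
~p = ~3/4 = 1/4
~p = ~3/4 = 1/4
q -> q = 1/4 -> 1/4 = 1
~p | (q -> q) = 1/4 | 1 = 1
q -> r = 1/4 -> 1/4 = 1
(q -> r) | q = 1 | 1/4 = 1
(~p | (q -> q)) | ((q -> r) | q) = 1 | 1 = 1
~p & ((~p | (q -> q)) | ((q -> r) | q)) = 1/4 & 1 = 1/4
~(~p & ((~p | (q -> q)) | ((q -> r) | q))) = ~1/4 = 3/4
~((r -> q) & ~(q <-> r)) & ~(~p & ((~p | (q -> q)) | ((q -> r) | q))) = 1 & 3/4 = 3/4
~(~((r -> q) & ~(q <-> r)) & ~(~p & ((~p | (q -> q)) | ((q -> r) | q)))) = ~3/4 = 1/4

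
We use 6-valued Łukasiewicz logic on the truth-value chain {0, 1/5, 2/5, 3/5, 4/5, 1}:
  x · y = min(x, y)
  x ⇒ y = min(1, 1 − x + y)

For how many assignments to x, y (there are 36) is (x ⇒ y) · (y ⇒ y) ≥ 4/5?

26

value 1: 21 assignments (counts)
value 4/5: 5 assignments (counts)
value 3/5: 4 assignments
value 2/5: 3 assignments
value 1/5: 2 assignments
value 0: 1 assignment
So 26 of the 36 assignments meet the threshold.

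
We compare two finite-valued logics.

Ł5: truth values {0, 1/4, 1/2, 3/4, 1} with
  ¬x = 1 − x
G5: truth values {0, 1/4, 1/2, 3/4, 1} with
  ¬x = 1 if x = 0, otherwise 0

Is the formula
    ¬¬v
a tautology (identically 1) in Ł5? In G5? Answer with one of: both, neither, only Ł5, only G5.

In Ł5: at v = 0 the value is 0 — not a tautology.
In G5: at v = 0 the value is 0 — not a tautology.

neither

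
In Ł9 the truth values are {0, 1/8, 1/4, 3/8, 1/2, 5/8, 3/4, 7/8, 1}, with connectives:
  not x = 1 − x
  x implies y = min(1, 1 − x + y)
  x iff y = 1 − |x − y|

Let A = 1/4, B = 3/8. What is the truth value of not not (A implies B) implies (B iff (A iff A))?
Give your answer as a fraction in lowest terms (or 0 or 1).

3/8

A implies B = 1/4 implies 3/8 = 1
not (A implies B) = not 1 = 0
not not (A implies B) = not 0 = 1
A iff A = 1/4 iff 1/4 = 1
B iff (A iff A) = 3/8 iff 1 = 3/8
not not (A implies B) implies (B iff (A iff A)) = 1 implies 3/8 = 3/8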